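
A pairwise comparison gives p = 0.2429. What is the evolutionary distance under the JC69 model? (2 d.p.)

0.29

d = −(3/4) ln(1 − 4p/3) = −0.75 ln(1 − 0.323867) = −0.75 ln(0.676133)
  = −0.75 × (-0.391365) = 0.293524 substitutions/site.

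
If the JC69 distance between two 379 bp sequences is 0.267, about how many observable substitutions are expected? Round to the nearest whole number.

85

Invert JC69: p = (3/4)(1 − e^(−4d/3)) = 0.75 × (1 − e^(-0.356)) = 0.75 × (1 − 0.700473) = 0.224645.
Expected differing sites = pL ≈ 0.224645 × 379 = 85.140455 ≈ 85.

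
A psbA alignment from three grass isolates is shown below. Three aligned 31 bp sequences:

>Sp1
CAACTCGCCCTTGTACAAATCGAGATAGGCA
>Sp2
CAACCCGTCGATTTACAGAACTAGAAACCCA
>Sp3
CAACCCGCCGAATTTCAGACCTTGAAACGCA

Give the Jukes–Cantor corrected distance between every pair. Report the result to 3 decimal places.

Sp1–Sp2: 11/31 sites differ → p ≈ 0.354839, d = −0.75 ln(1 − 0.473119) = 0.480585 ≈ 0.481.
Sp1–Sp3: 12/31 sites differ → p ≈ 0.387097, d = −0.75 ln(1 − 0.516129) = 0.544453 ≈ 0.544.
Sp2–Sp3: 6/31 sites differ → p ≈ 0.193548, d = −0.75 ln(1 − 0.258064) = 0.223869 ≈ 0.224.

d(Sp1,Sp2) = 0.481, d(Sp1,Sp3) = 0.544, d(Sp2,Sp3) = 0.224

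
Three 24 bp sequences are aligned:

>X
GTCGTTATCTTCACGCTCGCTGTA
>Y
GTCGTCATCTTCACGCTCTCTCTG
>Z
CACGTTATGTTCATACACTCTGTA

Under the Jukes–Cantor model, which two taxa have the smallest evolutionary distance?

X and Y

X–Y: 4/24 differ, p = 0.167, d = 0.188.
X–Z: 7/24 differ, p = 0.292, d = 0.369.
Y–Z: 9/24 differ, p = 0.375, d = 0.520.
The smallest distance is between X and Y.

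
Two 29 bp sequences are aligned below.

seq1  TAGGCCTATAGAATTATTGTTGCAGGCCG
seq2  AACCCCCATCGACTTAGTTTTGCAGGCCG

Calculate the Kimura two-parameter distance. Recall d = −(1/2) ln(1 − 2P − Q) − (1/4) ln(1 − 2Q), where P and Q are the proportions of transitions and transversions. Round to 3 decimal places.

Of 29 sites, 1 differences are transitions and 7 are transversions, so P = 1/29 ≈ 0.034483 and Q = 7/29 ≈ 0.241379.
Under the Kimura two-parameter model, d = −½ ln(1 − 2P − Q) − ¼ ln(1 − 2Q).
1 − 2P − Q = 0.689655, giving −½ ln(0.689655) = 0.185782.
1 − 2Q = 0.517242, giving −¼ ln(0.517242) = 0.164811.
d = 0.185782 + 0.164811 = 0.350593.

0.351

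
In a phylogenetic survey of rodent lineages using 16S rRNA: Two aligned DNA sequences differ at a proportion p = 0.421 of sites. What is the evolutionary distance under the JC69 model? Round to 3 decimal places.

0.618

d = −(3/4) ln(1 − 4p/3) = −0.75 ln(1 − 0.561333) = −0.75 ln(0.438667)
  = −0.75 × (-0.824015) = 0.618011 substitutions/site.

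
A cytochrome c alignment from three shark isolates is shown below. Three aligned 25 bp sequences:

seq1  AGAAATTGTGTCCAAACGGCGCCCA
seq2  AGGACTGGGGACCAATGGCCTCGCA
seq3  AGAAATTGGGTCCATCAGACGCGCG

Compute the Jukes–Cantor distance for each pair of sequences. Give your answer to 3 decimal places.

seq1–seq2: 10/25 sites differ → p = 0.4, d = −0.75 ln(1 − 0.533333) = 0.571605 ≈ 0.572.
seq1–seq3: 7/25 sites differ → p = 0.28, d = −0.75 ln(1 − 0.373333) = 0.350505 ≈ 0.351.
seq2–seq3: 10/25 sites differ → p = 0.4, d = −0.75 ln(1 − 0.533333) = 0.571605 ≈ 0.572.

d(seq1,seq2) = 0.572, d(seq1,seq3) = 0.351, d(seq2,seq3) = 0.572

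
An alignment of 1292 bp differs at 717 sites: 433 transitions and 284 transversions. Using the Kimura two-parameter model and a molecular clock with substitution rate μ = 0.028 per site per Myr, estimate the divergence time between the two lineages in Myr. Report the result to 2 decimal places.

22.30

P = 433/1292 ≈ 0.335139 and Q = 284/1292 ≈ 0.219814.
Under the Kimura two-parameter model, d = −½ ln(1 − 2P − Q) − ¼ ln(1 − 2Q).
1 − 2P − Q = 0.109908, giving −½ ln(0.109908) = 1.104056.
1 − 2Q = 0.560372, giving −¼ ln(0.560372) = 0.144789.
d = 1.104056 + 0.144789 = 1.248845.
Under a molecular clock d = 2μt, so t = d/(2μ) = 1.248845 / (2 × 0.028) = 22.30 Myr.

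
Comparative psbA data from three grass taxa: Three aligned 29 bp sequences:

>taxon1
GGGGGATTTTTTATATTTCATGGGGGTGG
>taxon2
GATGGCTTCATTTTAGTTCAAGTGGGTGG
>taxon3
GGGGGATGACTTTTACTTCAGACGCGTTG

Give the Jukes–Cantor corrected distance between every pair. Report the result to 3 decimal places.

taxon1–taxon2: 9/29 sites differ → p ≈ 0.310345, d = −0.75 ln(1 − 0.413793) = 0.400562 ≈ 0.401.
taxon1–taxon3: 10/29 sites differ → p ≈ 0.344828, d = −0.75 ln(1 − 0.459771) = 0.461822 ≈ 0.462.
taxon2–taxon3: 12/29 sites differ → p ≈ 0.413793, d = −0.75 ln(1 − 0.551724) = 0.601760 ≈ 0.602.

d(taxon1,taxon2) = 0.401, d(taxon1,taxon3) = 0.462, d(taxon2,taxon3) = 0.602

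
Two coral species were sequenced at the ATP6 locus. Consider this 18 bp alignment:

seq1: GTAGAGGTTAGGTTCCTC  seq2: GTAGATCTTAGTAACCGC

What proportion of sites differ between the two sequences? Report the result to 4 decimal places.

The sequences differ at 6 of 18 positions (sites 6, 7, 12, 13, 14, 17).
p = 6/18 = 0.333333… ≈ 0.3333 (to 4 d.p.).

0.3333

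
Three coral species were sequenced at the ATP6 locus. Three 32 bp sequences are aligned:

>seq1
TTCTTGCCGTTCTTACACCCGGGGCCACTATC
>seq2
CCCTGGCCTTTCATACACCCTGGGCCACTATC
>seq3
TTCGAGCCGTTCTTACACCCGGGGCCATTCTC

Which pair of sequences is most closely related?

seq1–seq2: 6/32 differ, p = 0.188, d = 0.216.
seq1–seq3: 4/32 differ, p = 0.125, d = 0.137.
seq2–seq3: 9/32 differ, p = 0.281, d = 0.353.
The smallest distance is between seq1 and seq3.

seq1 and seq3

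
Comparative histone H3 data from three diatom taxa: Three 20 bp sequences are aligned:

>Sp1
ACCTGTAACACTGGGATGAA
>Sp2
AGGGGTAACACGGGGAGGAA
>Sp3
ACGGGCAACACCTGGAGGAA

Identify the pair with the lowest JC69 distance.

Sp1–Sp2: 5/20 differ, p = 0.250, d = 0.304.
Sp1–Sp3: 6/20 differ, p = 0.300, d = 0.383.
Sp2–Sp3: 4/20 differ, p = 0.200, d = 0.233.
The smallest distance is between Sp2 and Sp3.

Sp2 and Sp3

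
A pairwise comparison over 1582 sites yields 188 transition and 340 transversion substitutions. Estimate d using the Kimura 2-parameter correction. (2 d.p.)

P = 188/1582 ≈ 0.118837 and Q = 340/1582 ≈ 0.214918.
Under the Kimura two-parameter model, d = −½ ln(1 − 2P − Q) − ¼ ln(1 − 2Q).
1 − 2P − Q = 0.547408, giving −½ ln(0.547408) = 0.301280.
1 − 2Q = 0.570164, giving −¼ ln(0.570164) = 0.140458.
d = 0.301280 + 0.140458 = 0.441738.

0.44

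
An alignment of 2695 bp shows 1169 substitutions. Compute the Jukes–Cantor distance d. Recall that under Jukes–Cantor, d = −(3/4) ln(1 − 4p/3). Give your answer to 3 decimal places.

p = 1169/2695 ≈ 0.433766.
d = −(3/4) ln(1 − 4p/3) = −0.75 ln(1 − 0.578355) = −0.75 ln(0.421645)
  = −0.75 × (-0.863592) = 0.647694 substitutions/site.

0.648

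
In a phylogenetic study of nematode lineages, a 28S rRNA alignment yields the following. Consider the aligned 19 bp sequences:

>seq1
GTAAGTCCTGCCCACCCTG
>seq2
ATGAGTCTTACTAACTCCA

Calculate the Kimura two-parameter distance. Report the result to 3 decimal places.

1.153

Of 19 sites, 8 differences are transitions and 1 are transversions, so P = 8/19 ≈ 0.421053 and Q = 1/19 ≈ 0.052632.
Under the Kimura two-parameter model, d = −½ ln(1 − 2P − Q) − ¼ ln(1 − 2Q).
1 − 2P − Q = 0.105262, giving −½ ln(0.105262) = 1.125651.
1 − 2Q = 0.894736, giving −¼ ln(0.894736) = 0.027807.
d = 1.125651 + 0.027807 = 1.153458.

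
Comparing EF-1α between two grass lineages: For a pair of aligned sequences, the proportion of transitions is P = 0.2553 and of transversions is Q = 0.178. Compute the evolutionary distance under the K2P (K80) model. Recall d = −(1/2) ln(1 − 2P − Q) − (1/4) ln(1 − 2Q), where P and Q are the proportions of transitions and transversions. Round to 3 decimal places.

0.693

Under the Kimura two-parameter model, d = −½ ln(1 − 2P − Q) − ¼ ln(1 − 2Q).
1 − 2P − Q = 0.3114, giving −½ ln(0.3114) = 0.583339.
1 − 2Q = 0.644, giving −¼ ln(0.644) = 0.110014.
d = 0.583339 + 0.110014 = 0.693353.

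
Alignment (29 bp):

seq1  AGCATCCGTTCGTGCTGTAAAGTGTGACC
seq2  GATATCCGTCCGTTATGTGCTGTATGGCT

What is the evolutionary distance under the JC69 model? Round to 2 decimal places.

The sequences differ at 12 of 29 sites, so p = 12/29 ≈ 0.413793.
d = −(3/4) ln(1 − 4p/3) = −0.75 ln(1 − 0.551724) = −0.75 ln(0.448276)
  = −0.75 × (-0.802346) = 0.601760 substitutions/site.

0.60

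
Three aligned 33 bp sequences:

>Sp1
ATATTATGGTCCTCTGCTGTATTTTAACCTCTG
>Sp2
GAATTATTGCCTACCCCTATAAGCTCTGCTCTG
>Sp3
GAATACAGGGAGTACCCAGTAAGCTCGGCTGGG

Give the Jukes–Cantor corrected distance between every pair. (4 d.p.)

d(Sp1,Sp2) = 0.6987, d(Sp1,Sp3) = 1.2380, d(Sp2,Sp3) = 0.6254

Sp1–Sp2: 15/33 sites differ → p ≈ 0.454545, d = −0.75 ln(1 − 0.60606) = 0.698667 ≈ 0.6987.
Sp1–Sp3: 20/33 sites differ → p ≈ 0.606061, d = −0.75 ln(1 − 0.808081) = 1.238011 ≈ 1.2380.
Sp2–Sp3: 14/33 sites differ → p ≈ 0.424242, d = −0.75 ln(1 − 0.565656) = 0.625439 ≈ 0.6254.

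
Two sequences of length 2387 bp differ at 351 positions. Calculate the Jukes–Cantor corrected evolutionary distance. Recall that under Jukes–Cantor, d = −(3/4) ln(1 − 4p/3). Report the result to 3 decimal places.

0.164

p = 351/2387 ≈ 0.147047.
d = −(3/4) ln(1 − 4p/3) = −0.75 ln(1 − 0.196063) = −0.75 ln(0.803937)
  = −0.75 × (-0.218234) = 0.163676 substitutions/site.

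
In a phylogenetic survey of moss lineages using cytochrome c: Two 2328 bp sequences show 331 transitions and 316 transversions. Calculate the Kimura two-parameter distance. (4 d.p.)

P = 331/2328 ≈ 0.142182 and Q = 316/2328 ≈ 0.135739.
Under the Kimura two-parameter model, d = −½ ln(1 − 2P − Q) − ¼ ln(1 − 2Q).
1 − 2P − Q = 0.579897, giving −½ ln(0.579897) = 0.272452.
1 − 2Q = 0.728522, giving −¼ ln(0.728522) = 0.079184.
d = 0.272452 + 0.079184 = 0.351636.

0.3516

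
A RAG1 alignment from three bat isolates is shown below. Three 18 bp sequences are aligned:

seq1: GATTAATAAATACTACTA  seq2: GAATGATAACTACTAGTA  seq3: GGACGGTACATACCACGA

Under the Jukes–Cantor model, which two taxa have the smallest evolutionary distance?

seq1–seq2: 4/18 differ, p = 0.222, d = 0.264.
seq1–seq3: 8/18 differ, p = 0.444, d = 0.673.
seq2–seq3: 8/18 differ, p = 0.444, d = 0.673.
The smallest distance is between seq1 and seq2.

seq1 and seq2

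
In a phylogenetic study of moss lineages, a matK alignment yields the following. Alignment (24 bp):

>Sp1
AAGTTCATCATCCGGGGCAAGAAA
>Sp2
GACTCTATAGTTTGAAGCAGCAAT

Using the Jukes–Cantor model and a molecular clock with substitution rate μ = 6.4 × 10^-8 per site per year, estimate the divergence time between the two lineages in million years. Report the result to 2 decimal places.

7.51

The sequences differ at 13 of 24 sites, so p = 13/24 ≈ 0.541667.
d = −(3/4) ln(1 − 4p/3) = −0.75 ln(1 − 0.722223) = −0.75 ln(0.277777)
  = −0.75 × (-1.280937) = 0.960703 substitutions/site.
Under a molecular clock d = 2μt, so t = d/(2μ) = 0.960703 / (2 × 6.4 × 10^-8) = 7.51 million years.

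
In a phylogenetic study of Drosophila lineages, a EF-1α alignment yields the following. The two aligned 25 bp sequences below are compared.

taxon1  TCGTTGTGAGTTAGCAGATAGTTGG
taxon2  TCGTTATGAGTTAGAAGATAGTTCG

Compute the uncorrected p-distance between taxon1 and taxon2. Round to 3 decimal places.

The sequences differ at 3 of 25 positions (sites 6, 15, 24).
p = 3/25 = 0.120.

0.120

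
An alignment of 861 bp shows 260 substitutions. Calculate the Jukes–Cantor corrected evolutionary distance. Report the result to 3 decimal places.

0.386

p = 260/861 ≈ 0.301974.
d = −(3/4) ln(1 − 4p/3) = −0.75 ln(1 − 0.402632) = −0.75 ln(0.597368)
  = −0.75 × (-0.515222) = 0.386417 substitutions/site.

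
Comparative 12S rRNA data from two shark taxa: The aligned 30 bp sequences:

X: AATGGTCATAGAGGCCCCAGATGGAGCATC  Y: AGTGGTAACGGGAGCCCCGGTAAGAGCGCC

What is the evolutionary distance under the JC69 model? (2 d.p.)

0.57

The sequences differ at 12 of 30 sites, so p = 12/30 = 0.4.
d = −(3/4) ln(1 − 4p/3) = −0.75 ln(1 − 0.533333) = −0.75 ln(0.466667)
  = −0.75 × (-0.762139) = 0.571604 substitutions/site.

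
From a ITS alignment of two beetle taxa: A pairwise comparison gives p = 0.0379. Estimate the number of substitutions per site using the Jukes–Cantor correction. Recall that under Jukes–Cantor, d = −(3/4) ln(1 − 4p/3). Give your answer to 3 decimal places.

d = −(3/4) ln(1 − 4p/3) = −0.75 ln(1 − 0.050533) = −0.75 ln(0.949467)
  = −0.75 × (-0.051855) = 0.038891 substitutions/site.

0.039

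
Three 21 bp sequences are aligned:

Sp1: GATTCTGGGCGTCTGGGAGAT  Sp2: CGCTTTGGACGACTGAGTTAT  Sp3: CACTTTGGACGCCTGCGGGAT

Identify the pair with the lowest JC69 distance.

Sp1–Sp2: 9/21 differ, p = 0.429, d = 0.635.
Sp1–Sp3: 7/21 differ, p = 0.333, d = 0.441.
Sp2–Sp3: 5/21 differ, p = 0.238, d = 0.286.
The smallest distance is between Sp2 and Sp3.

Sp2 and Sp3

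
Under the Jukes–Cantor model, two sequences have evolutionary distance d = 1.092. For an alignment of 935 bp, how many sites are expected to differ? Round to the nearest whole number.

Invert JC69: p = (3/4)(1 − e^(−4d/3)) = 0.75 × (1 − e^(-1.456)) = 0.75 × (1 − 0.233167) = 0.575125.
Expected differing sites = pL ≈ 0.575125 × 935 = 537.741875 ≈ 538.

538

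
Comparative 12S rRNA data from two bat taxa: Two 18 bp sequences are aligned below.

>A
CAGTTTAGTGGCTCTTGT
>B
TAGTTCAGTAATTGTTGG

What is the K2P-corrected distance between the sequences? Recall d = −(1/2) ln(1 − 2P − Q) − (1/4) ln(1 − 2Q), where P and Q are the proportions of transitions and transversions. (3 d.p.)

Of 18 sites, 5 differences are transitions and 2 are transversions, so P = 5/18 ≈ 0.277778 and Q = 2/18 ≈ 0.111111.
Under the Kimura two-parameter model, d = −½ ln(1 − 2P − Q) − ¼ ln(1 − 2Q).
1 − 2P − Q = 0.333333, giving −½ ln(0.333333) = 0.549307.
1 − 2Q = 0.777778, giving −¼ ln(0.777778) = 0.062829.
d = 0.549307 + 0.062829 = 0.612136.

0.612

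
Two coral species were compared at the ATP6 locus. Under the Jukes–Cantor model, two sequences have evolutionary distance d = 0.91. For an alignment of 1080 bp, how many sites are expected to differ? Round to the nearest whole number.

569

Invert JC69: p = (3/4)(1 − e^(−4d/3)) = 0.75 × (1 − e^(-1.213333)) = 0.75 × (1 − 0.297205) = 0.527096.
Expected differing sites = pL ≈ 0.527096 × 1080 = 569.26368 ≈ 569.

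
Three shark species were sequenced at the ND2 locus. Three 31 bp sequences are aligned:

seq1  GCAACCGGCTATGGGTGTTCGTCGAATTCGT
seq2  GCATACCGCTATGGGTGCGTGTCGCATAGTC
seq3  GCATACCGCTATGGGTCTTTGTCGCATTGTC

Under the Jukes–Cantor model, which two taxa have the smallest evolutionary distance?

seq2 and seq3

seq1–seq2: 11/31 differ, p = 0.355, d = 0.481.
seq1–seq3: 9/31 differ, p = 0.290, d = 0.367.
seq2–seq3: 4/31 differ, p = 0.129, d = 0.142.
The smallest distance is between seq2 and seq3.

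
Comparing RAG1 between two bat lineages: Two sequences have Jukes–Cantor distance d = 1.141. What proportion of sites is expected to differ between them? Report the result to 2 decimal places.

0.59

p = (3/4)(1 − e^(−4d/3)) = 0.75 × (1 − e^(-1.521333)) = 0.75 × (1 − 0.218421) = 0.586184.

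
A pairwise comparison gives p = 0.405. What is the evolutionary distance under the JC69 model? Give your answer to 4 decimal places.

0.5824

d = −(3/4) ln(1 − 4p/3) = −0.75 ln(1 − 0.54) = −0.75 ln(0.46)
  = −0.75 × (-0.776529) = 0.582397 substitutions/site.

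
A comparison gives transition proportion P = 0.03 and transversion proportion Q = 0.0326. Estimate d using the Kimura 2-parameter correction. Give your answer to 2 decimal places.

0.07

Under the Kimura two-parameter model, d = −½ ln(1 − 2P − Q) − ¼ ln(1 − 2Q).
1 − 2P − Q = 0.9074, giving −½ ln(0.9074) = 0.048586.
1 − 2Q = 0.9348, giving −¼ ln(0.9348) = 0.016856.
d = 0.048586 + 0.016856 = 0.065442.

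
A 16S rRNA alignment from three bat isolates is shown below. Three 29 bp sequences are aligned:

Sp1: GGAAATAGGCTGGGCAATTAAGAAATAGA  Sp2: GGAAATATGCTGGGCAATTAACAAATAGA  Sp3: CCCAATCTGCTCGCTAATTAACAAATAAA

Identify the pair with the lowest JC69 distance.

Sp1 and Sp2

Sp1–Sp2: 2/29 differ, p = 0.069, d = 0.072.
Sp1–Sp3: 10/29 differ, p = 0.345, d = 0.462.
Sp2–Sp3: 8/29 differ, p = 0.276, d = 0.344.
The smallest distance is between Sp1 and Sp2.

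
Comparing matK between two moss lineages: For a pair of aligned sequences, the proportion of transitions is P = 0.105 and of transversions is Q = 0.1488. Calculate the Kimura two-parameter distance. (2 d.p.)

Under the Kimura two-parameter model, d = −½ ln(1 − 2P − Q) − ¼ ln(1 − 2Q).
1 − 2P − Q = 0.6412, giving −½ ln(0.6412) = 0.222207.
1 − 2Q = 0.7024, giving −¼ ln(0.7024) = 0.088313.
d = 0.222207 + 0.088313 = 0.310520.

0.31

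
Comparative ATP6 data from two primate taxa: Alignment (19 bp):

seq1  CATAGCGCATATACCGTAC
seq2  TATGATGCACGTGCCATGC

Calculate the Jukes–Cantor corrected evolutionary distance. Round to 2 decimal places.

0.75

The sequences differ at 9 of 19 sites (1, 4, 5, 6, 10, 11, 13, 16, 18), so p = 9/19 ≈ 0.473684.
d = −(3/4) ln(1 − 4p/3) = −0.75 ln(1 − 0.631579) = −0.75 ln(0.368421)
  = −0.75 × (-0.998529) = 0.748897 substitutions/site.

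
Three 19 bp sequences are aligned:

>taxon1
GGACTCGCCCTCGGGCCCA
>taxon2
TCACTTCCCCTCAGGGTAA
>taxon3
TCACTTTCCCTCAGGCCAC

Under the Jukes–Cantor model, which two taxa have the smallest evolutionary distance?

taxon2 and taxon3

taxon1–taxon2: 8/19 differ, p = 0.421, d = 0.618.
taxon1–taxon3: 7/19 differ, p = 0.368, d = 0.507.
taxon2–taxon3: 4/19 differ, p = 0.211, d = 0.247.
The smallest distance is between taxon2 and taxon3.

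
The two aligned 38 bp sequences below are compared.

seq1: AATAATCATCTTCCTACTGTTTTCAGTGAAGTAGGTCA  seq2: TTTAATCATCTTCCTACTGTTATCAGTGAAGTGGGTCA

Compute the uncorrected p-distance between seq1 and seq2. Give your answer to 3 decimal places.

0.105

The sequences differ at 4 of 38 positions (sites 1, 2, 22, 33).
p = 4/38 = 0.105263… ≈ 0.105 (to 3 d.p.).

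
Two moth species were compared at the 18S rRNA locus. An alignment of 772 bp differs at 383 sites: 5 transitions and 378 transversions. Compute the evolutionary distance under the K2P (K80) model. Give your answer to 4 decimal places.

P = 5/772 ≈ 0.006477 and Q = 378/772 ≈ 0.489637.
Under the Kimura two-parameter model, d = −½ ln(1 − 2P − Q) − ¼ ln(1 − 2Q).
1 − 2P − Q = 0.497409, giving −½ ln(0.497409) = 0.349171.
1 − 2Q = 0.020726, giving −¼ ln(0.020726) = 0.969092.
d = 0.349171 + 0.969092 = 1.318263.

1.3183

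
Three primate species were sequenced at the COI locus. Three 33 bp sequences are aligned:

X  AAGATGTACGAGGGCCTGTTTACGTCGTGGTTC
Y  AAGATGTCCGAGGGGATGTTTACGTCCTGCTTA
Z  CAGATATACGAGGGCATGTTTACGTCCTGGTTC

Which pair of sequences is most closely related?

X and Z

X–Y: 6/33 differ, p = 0.182, d = 0.208.
X–Z: 4/33 differ, p = 0.121, d = 0.132.
Y–Z: 6/33 differ, p = 0.182, d = 0.208.
The smallest distance is between X and Z.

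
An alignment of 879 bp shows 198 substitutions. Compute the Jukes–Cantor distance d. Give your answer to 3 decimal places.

p = 198/879 ≈ 0.225256.
d = −(3/4) ln(1 − 4p/3) = −0.75 ln(1 − 0.300341) = −0.75 ln(0.699659)
  = −0.75 × (-0.357162) = 0.267872 substitutions/site.

0.268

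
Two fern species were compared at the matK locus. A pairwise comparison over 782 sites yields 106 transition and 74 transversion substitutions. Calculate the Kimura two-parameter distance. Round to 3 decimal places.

0.280

P = 106/782 ≈ 0.13555 and Q = 74/782 ≈ 0.094629.
Under the Kimura two-parameter model, d = −½ ln(1 − 2P − Q) − ¼ ln(1 − 2Q).
1 − 2P − Q = 0.634271, giving −½ ln(0.634271) = 0.227639.
1 − 2Q = 0.810742, giving −¼ ln(0.810742) = 0.052451.
d = 0.227639 + 0.052451 = 0.280090.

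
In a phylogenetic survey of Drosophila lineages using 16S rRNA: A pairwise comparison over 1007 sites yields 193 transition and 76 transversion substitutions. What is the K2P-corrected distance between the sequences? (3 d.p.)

P = 193/1007 ≈ 0.191658 and Q = 76/1007 ≈ 0.075472.
Under the Kimura two-parameter model, d = −½ ln(1 − 2P − Q) − ¼ ln(1 − 2Q).
1 − 2P − Q = 0.541212, giving −½ ln(0.541212) = 0.306972.
1 − 2Q = 0.849056, giving −¼ ln(0.849056) = 0.040908.
d = 0.306972 + 0.040908 = 0.347880.

0.348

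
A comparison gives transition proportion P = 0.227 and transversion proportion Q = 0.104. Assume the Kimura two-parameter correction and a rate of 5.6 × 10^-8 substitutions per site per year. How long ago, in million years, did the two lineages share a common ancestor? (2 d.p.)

Under the Kimura two-parameter model, d = −½ ln(1 − 2P − Q) − ¼ ln(1 − 2Q).
1 − 2P − Q = 0.442, giving −½ ln(0.442) = 0.408223.
1 − 2Q = 0.792, giving −¼ ln(0.792) = 0.058298.
d = 0.408223 + 0.058298 = 0.466521.
Under a molecular clock d = 2μt, so t = d/(2μ) = 0.466521 / (2 × 5.6 × 10^-8) = 4.17 million years.

4.17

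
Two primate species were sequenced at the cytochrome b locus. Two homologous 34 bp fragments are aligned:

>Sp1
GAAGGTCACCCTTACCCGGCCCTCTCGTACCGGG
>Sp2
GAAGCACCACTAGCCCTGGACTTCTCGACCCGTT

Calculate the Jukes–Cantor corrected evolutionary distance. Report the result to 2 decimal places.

The sequences differ at 15 of 34 sites, so p = 15/34 ≈ 0.441176.
d = −(3/4) ln(1 − 4p/3) = −0.75 ln(1 − 0.588235) = −0.75 ln(0.411765)
  = −0.75 × (-0.887302) = 0.665477 substitutions/site.

0.67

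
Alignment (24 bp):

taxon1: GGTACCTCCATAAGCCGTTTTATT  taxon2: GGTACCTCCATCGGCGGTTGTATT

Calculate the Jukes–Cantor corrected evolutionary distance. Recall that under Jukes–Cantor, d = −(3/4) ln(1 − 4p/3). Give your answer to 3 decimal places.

0.188

The sequences differ at 4 of 24 sites (12, 13, 16, 20), so p = 4/24 ≈ 0.166667.
d = −(3/4) ln(1 − 4p/3) = −0.75 ln(1 − 0.222223) = −0.75 ln(0.777777)
  = −0.75 × (-0.251315) = 0.188486 substitutions/site.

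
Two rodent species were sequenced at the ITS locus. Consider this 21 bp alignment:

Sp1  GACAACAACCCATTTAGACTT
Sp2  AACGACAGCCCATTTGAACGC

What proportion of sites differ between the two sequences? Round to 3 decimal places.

0.333

The sequences differ at 7 of 21 positions (sites 1, 4, 8, 16, 17, 20, 21).
p = 7/21 = 0.333333… ≈ 0.333 (to 3 d.p.).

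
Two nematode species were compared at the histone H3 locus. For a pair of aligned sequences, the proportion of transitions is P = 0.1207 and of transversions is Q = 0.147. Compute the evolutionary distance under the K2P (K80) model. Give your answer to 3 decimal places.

Under the Kimura two-parameter model, d = −½ ln(1 − 2P − Q) − ¼ ln(1 − 2Q).
1 − 2P − Q = 0.6116, giving −½ ln(0.6116) = 0.245838.
1 − 2Q = 0.706, giving −¼ ln(0.706) = 0.087035.
d = 0.245838 + 0.087035 = 0.332873.

0.333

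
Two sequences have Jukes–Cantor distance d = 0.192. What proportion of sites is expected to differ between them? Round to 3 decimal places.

0.169

p = (3/4)(1 − e^(−4d/3)) = 0.75 × (1 − e^(-0.256)) = 0.75 × (1 − 0.774142) = 0.169394.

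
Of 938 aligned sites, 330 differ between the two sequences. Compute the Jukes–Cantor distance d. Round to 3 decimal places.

p = 330/938 ≈ 0.351812.
d = −(3/4) ln(1 − 4p/3) = −0.75 ln(1 − 0.469083) = −0.75 ln(0.530917)
  = −0.75 × (-0.633150) = 0.474863 substitutions/site.

0.475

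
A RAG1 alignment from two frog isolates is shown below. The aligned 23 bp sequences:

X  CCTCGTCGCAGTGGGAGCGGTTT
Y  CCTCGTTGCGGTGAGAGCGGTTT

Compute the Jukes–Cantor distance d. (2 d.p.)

0.14

The sequences differ at 3 of 23 sites (7, 10, 14), so p = 3/23 ≈ 0.130435.
d = −(3/4) ln(1 − 4p/3) = −0.75 ln(1 − 0.173913) = −0.75 ln(0.826087)
  = −0.75 × (-0.191055) = 0.143291 substitutions/site.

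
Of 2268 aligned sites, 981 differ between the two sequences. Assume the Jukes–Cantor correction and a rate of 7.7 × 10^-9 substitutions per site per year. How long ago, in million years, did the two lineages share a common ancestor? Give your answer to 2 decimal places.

p = 981/2268 ≈ 0.43254.
d = −(3/4) ln(1 − 4p/3) = −0.75 ln(1 − 0.57672) = −0.75 ln(0.42328)
  = −0.75 × (-0.859721) = 0.644791 substitutions/site.
Under a molecular clock d = 2μt, so t = d/(2μ) = 0.644791 / (2 × 7.7 × 10^-9) = 41.87 million years.

41.87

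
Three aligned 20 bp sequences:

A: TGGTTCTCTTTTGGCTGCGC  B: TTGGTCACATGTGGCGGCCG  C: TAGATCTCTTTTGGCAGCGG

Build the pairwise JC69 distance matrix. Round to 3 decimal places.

d(A,B) = 0.572, d(A,C) = 0.233, d(B,C) = 0.471

A–B: 8/20 sites differ → p = 0.4, d = −0.75 ln(1 − 0.533333) = 0.571605 ≈ 0.572.
A–C: 4/20 sites differ → p = 0.2, d = −0.75 ln(1 − 0.266667) = 0.232617 ≈ 0.233.
B–C: 7/20 sites differ → p = 0.35, d = −0.75 ln(1 − 0.466667) = 0.471457 ≈ 0.471.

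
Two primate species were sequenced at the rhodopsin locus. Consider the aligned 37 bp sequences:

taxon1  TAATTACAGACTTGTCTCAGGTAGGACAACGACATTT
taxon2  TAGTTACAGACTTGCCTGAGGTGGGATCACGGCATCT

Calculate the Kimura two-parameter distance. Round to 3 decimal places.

0.266

Of 37 sites, 6 differences are transitions and 2 are transversions, so P = 6/37 ≈ 0.162162 and Q = 2/37 ≈ 0.054054.
Under the Kimura two-parameter model, d = −½ ln(1 − 2P − Q) − ¼ ln(1 − 2Q).
1 − 2P − Q = 0.621622, giving −½ ln(0.621622) = 0.237712.
1 − 2Q = 0.891892, giving −¼ ln(0.891892) = 0.028603.
d = 0.237712 + 0.028603 = 0.266315.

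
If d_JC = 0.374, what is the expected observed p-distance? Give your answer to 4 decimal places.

p = (3/4)(1 − e^(−4d/3)) = 0.75 × (1 − e^(-0.498667)) = 0.75 × (1 − 0.607340) = 0.294495.

0.2945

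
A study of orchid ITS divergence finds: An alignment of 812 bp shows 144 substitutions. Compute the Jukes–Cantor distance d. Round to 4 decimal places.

p = 144/812 ≈ 0.17734.
d = −(3/4) ln(1 − 4p/3) = −0.75 ln(1 − 0.236453) = −0.75 ln(0.763547)
  = −0.75 × (-0.269781) = 0.202336 substitutions/site.

0.2023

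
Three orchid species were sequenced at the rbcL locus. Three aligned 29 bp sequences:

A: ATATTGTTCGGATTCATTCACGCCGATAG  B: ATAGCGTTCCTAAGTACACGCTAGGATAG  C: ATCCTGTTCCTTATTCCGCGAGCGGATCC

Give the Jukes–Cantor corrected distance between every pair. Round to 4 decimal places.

d(A,B) = 0.6829, d(A,C) = 0.8776, d(B,C) = 0.6018

A–B: 13/29 sites differ → p ≈ 0.448276, d = −0.75 ln(1 − 0.597701) = 0.682920 ≈ 0.6829.
A–C: 15/29 sites differ → p ≈ 0.517241, d = −0.75 ln(1 − 0.689655) = 0.877553 ≈ 0.8776.
B–C: 12/29 sites differ → p ≈ 0.413793, d = −0.75 ln(1 − 0.551724) = 0.601760 ≈ 0.6018.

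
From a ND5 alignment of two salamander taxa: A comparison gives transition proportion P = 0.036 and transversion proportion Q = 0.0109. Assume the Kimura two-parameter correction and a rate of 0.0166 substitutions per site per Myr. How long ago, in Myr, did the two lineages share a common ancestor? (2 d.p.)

Under the Kimura two-parameter model, d = −½ ln(1 − 2P − Q) − ¼ ln(1 − 2Q).
1 − 2P − Q = 0.9171, giving −½ ln(0.9171) = 0.043269.
1 − 2Q = 0.9782, giving −¼ ln(0.9782) = 0.005510.
d = 0.043269 + 0.005510 = 0.048779.
Under a molecular clock d = 2μt, so t = d/(2μ) = 0.048779 / (2 × 0.0166) = 1.47 Myr.

1.47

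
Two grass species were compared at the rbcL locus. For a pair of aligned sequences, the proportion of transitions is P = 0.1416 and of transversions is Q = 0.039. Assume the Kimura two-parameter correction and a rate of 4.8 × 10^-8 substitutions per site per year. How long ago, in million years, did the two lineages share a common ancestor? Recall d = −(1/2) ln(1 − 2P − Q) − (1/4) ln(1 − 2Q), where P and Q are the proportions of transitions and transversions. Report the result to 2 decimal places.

Under the Kimura two-parameter model, d = −½ ln(1 − 2P − Q) − ¼ ln(1 − 2Q).
1 − 2P − Q = 0.6778, giving −½ ln(0.6778) = 0.194452.
1 − 2Q = 0.922, giving −¼ ln(0.922) = 0.020303.
d = 0.194452 + 0.020303 = 0.214755.
Under a molecular clock d = 2μt, so t = d/(2μ) = 0.214755 / (2 × 4.8 × 10^-8) = 2.24 million years.

2.24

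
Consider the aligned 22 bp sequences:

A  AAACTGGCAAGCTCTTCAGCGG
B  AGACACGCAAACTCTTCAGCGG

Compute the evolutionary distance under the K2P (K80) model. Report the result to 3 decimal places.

Of 22 sites, 2 differences are transitions and 2 are transversions, so P = 2/22 ≈ 0.090909 and Q = 2/22 ≈ 0.090909.
Under the Kimura two-parameter model, d = −½ ln(1 − 2P − Q) − ¼ ln(1 − 2Q).
1 − 2P − Q = 0.727273, giving −½ ln(0.727273) = 0.159227.
1 − 2Q = 0.818182, giving −¼ ln(0.818182) = 0.050168.
d = 0.159227 + 0.050168 = 0.209395.

0.209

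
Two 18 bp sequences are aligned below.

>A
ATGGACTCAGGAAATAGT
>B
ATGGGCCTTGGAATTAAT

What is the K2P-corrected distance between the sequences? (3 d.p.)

Of 18 sites, 4 differences are transitions and 2 are transversions, so P = 4/18 ≈ 0.222222 and Q = 2/18 ≈ 0.111111.
Under the Kimura two-parameter model, d = −½ ln(1 − 2P − Q) − ¼ ln(1 − 2Q).
1 − 2P − Q = 0.444445, giving −½ ln(0.444445) = 0.405464.
1 − 2Q = 0.777778, giving −¼ ln(0.777778) = 0.062829.
d = 0.405464 + 0.062829 = 0.468293.

0.468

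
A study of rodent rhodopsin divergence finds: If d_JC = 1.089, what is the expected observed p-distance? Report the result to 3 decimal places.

0.574

p = (3/4)(1 − e^(−4d/3)) = 0.75 × (1 − e^(-1.452)) = 0.75 × (1 − 0.234102) = 0.574424.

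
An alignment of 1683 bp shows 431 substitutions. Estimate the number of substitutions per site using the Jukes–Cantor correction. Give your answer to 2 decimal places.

0.31

p = 431/1683 ≈ 0.25609.
d = −(3/4) ln(1 − 4p/3) = −0.75 ln(1 − 0.341453) = −0.75 ln(0.658547)
  = −0.75 × (-0.417719) = 0.313289 substitutions/site.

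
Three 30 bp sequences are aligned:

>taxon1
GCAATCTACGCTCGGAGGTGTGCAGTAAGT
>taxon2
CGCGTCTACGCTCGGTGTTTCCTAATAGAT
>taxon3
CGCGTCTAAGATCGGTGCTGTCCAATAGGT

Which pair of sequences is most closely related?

taxon1–taxon2: 13/30 differ, p = 0.433, d = 0.647.
taxon1–taxon3: 11/30 differ, p = 0.367, d = 0.503.
taxon2–taxon3: 7/30 differ, p = 0.233, d = 0.280.
The smallest distance is between taxon2 and taxon3.

taxon2 and taxon3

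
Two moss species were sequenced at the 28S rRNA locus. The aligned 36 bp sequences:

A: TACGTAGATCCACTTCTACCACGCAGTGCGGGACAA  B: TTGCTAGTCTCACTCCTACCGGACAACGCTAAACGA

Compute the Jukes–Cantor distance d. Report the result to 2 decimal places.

The sequences differ at 16 of 36 sites, so p = 16/36 ≈ 0.444444.
d = −(3/4) ln(1 − 4p/3) = −0.75 ln(1 − 0.592592) = −0.75 ln(0.407408)
  = −0.75 × (-0.897940) = 0.673455 substitutions/site.

0.67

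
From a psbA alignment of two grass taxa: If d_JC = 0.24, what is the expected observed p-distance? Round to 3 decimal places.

p = (3/4)(1 − e^(−4d/3)) = 0.75 × (1 − e^(-0.32)) = 0.75 × (1 − 0.726149) = 0.205388.

0.205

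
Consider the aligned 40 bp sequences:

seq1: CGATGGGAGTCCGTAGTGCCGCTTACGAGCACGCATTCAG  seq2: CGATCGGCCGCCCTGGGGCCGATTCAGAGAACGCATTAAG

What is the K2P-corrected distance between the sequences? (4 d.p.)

0.3961

Of 40 sites, 1 differences are transitions and 11 are transversions, so P = 1/40 = 0.025 and Q = 11/40 = 0.275.
Under the Kimura two-parameter model, d = −½ ln(1 − 2P − Q) − ¼ ln(1 − 2Q).
1 − 2P − Q = 0.675, giving −½ ln(0.675) = 0.196521.
1 − 2Q = 0.45, giving −¼ ln(0.45) = 0.199627.
d = 0.196521 + 0.199627 = 0.396148.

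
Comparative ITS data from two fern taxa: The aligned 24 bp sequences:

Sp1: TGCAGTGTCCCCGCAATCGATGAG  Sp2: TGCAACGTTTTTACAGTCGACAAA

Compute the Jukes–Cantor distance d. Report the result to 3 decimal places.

The sequences differ at 11 of 24 sites, so p = 11/24 ≈ 0.458333.
d = −(3/4) ln(1 − 4p/3) = −0.75 ln(1 − 0.611111) = −0.75 ln(0.388889)
  = −0.75 × (-0.944461) = 0.708346 substitutions/site.

0.708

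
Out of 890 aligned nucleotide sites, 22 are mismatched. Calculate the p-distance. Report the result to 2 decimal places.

0.02

p = 22/890 = 0.024719… ≈ 0.02 (to 2 d.p.).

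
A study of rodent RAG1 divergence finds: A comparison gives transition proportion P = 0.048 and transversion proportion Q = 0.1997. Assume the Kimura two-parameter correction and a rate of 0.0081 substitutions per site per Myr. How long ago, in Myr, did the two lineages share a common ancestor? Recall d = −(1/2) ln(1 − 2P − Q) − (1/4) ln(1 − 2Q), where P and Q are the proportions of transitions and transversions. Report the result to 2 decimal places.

Under the Kimura two-parameter model, d = −½ ln(1 − 2P − Q) − ¼ ln(1 − 2Q).
1 − 2P − Q = 0.7043, giving −½ ln(0.7043) = 0.175275.
1 − 2Q = 0.6006, giving −¼ ln(0.6006) = 0.127457.
d = 0.175275 + 0.127457 = 0.302732.
Under a molecular clock d = 2μt, so t = d/(2μ) = 0.302732 / (2 × 0.0081) = 18.69 Myr.

18.69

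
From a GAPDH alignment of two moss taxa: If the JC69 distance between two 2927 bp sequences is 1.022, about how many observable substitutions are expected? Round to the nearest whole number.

1633

Invert JC69: p = (3/4)(1 − e^(−4d/3)) = 0.75 × (1 − e^(-1.362667)) = 0.75 × (1 − 0.255977) = 0.558017.
Expected differing sites = pL ≈ 0.558017 × 2927 = 1633.315759 ≈ 1633.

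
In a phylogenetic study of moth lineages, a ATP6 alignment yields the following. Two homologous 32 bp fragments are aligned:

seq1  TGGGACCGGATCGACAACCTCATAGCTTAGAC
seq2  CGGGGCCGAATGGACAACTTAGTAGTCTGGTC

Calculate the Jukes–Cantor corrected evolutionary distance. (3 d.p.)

The sequences differ at 11 of 32 sites, so p = 11/32 = 0.34375.
d = −(3/4) ln(1 − 4p/3) = −0.75 ln(1 − 0.458333) = −0.75 ln(0.541667)
  = −0.75 × (-0.613104) = 0.459828 substitutions/site.

0.460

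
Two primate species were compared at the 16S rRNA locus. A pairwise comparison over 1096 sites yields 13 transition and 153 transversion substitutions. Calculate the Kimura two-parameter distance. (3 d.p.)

P = 13/1096 ≈ 0.011861 and Q = 153/1096 ≈ 0.139599.
Under the Kimura two-parameter model, d = −½ ln(1 − 2P − Q) − ¼ ln(1 − 2Q).
1 − 2P − Q = 0.836679, giving −½ ln(0.836679) = 0.089157.
1 − 2Q = 0.720802, giving −¼ ln(0.720802) = 0.081848.
d = 0.089157 + 0.081848 = 0.171005.

0.171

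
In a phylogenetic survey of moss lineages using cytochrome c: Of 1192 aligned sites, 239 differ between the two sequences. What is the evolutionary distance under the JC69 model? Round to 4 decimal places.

0.2333

p = 239/1192 ≈ 0.200503.
d = −(3/4) ln(1 − 4p/3) = −0.75 ln(1 − 0.267337) = −0.75 ln(0.732663)
  = −0.75 × (-0.311069) = 0.233302 substitutions/site.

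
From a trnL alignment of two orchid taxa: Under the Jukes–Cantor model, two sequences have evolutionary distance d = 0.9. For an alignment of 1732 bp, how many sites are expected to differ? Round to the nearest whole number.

908

Invert JC69: p = (3/4)(1 − e^(−4d/3)) = 0.75 × (1 − e^(-1.2)) = 0.75 × (1 − 0.301194) = 0.524105.
Expected differing sites = pL ≈ 0.524105 × 1732 = 907.74986 ≈ 908.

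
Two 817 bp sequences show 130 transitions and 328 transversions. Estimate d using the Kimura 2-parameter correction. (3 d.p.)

1.042

P = 130/817 ≈ 0.159119 and Q = 328/817 ≈ 0.401469.
Under the Kimura two-parameter model, d = −½ ln(1 − 2P − Q) − ¼ ln(1 − 2Q).
1 − 2P − Q = 0.280293, giving −½ ln(0.280293) = 0.635960.
1 − 2Q = 0.197062, giving −¼ ln(0.197062) = 0.406059.
d = 0.635960 + 0.406059 = 1.042019.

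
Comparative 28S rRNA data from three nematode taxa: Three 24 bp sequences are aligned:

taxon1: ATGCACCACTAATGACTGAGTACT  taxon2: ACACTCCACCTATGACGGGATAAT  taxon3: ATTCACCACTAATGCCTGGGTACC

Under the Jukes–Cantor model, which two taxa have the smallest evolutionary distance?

taxon1 and taxon3

taxon1–taxon2: 9/24 differ, p = 0.375, d = 0.520.
taxon1–taxon3: 4/24 differ, p = 0.167, d = 0.188.
taxon2–taxon3: 10/24 differ, p = 0.417, d = 0.608.
The smallest distance is between taxon1 and taxon3.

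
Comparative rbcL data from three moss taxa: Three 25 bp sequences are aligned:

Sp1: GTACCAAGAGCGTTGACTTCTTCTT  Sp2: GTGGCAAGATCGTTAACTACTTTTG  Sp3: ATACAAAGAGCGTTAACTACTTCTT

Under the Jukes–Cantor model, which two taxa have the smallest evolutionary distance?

Sp1 and Sp3

Sp1–Sp2: 7/25 differ, p = 0.280, d = 0.351.
Sp1–Sp3: 4/25 differ, p = 0.160, d = 0.180.
Sp2–Sp3: 7/25 differ, p = 0.280, d = 0.351.
The smallest distance is between Sp1 and Sp3.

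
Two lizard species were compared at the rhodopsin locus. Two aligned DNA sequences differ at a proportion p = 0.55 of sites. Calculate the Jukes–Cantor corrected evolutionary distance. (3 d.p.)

0.991

d = −(3/4) ln(1 − 4p/3) = −0.75 ln(1 − 0.733333) = −0.75 ln(0.266667)
  = −0.75 × (-1.321755) = 0.991316 substitutions/site.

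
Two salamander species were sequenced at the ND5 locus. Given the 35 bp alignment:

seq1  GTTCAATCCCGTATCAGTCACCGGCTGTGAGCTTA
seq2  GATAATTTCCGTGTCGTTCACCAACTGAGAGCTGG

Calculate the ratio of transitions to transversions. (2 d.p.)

1.00

Transitions are A↔G and C↔T; transversions are all other mismatches.
Transitions: 6. Transversions: 6.
R = 6/6 = 1.00.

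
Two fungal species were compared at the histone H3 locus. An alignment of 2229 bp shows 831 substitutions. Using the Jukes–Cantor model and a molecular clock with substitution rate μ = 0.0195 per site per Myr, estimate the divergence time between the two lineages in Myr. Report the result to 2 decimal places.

13.22

p = 831/2229 ≈ 0.372813.
d = −(3/4) ln(1 − 4p/3) = −0.75 ln(1 − 0.497084) = −0.75 ln(0.502916)
  = −0.75 × (-0.687332) = 0.515499 substitutions/site.
Under a molecular clock d = 2μt, so t = d/(2μ) = 0.515499 / (2 × 0.0195) = 13.22 Myr.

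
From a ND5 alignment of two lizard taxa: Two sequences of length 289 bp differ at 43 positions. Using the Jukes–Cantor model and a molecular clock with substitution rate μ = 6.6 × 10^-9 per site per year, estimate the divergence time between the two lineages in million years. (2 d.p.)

p = 43/289 ≈ 0.148789.
d = −(3/4) ln(1 − 4p/3) = −0.75 ln(1 − 0.198385) = −0.75 ln(0.801615)
  = −0.75 × (-0.221127) = 0.165845 substitutions/site.
Under a molecular clock d = 2μt, so t = d/(2μ) = 0.165845 / (2 × 6.6 × 10^-9) = 12.56 million years.

12.56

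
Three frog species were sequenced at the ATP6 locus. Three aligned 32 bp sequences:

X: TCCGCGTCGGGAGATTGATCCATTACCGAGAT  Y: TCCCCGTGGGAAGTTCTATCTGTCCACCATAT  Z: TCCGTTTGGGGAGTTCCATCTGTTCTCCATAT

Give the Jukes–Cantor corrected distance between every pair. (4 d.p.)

X–Y: 13/32 sites differ → p = 0.40625, d = −0.75 ln(1 − 0.541667) = 0.585119 ≈ 0.5851.
X–Z: 12/32 sites differ → p = 0.375, d = −0.75 ln(1 − 0.5) = 0.519860 ≈ 0.5199.
Y–Z: 7/32 sites differ → p = 0.21875, d = −0.75 ln(1 − 0.291667) = 0.258631 ≈ 0.2586.

d(X,Y) = 0.5851, d(X,Z) = 0.5199, d(Y,Z) = 0.2586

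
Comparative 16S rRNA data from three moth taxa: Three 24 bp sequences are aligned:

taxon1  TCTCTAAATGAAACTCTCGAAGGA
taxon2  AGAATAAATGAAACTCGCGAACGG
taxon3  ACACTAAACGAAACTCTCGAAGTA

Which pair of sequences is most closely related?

taxon1 and taxon3

taxon1–taxon2: 7/24 differ, p = 0.292, d = 0.369.
taxon1–taxon3: 4/24 differ, p = 0.167, d = 0.188.
taxon2–taxon3: 7/24 differ, p = 0.292, d = 0.369.
The smallest distance is between taxon1 and taxon3.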